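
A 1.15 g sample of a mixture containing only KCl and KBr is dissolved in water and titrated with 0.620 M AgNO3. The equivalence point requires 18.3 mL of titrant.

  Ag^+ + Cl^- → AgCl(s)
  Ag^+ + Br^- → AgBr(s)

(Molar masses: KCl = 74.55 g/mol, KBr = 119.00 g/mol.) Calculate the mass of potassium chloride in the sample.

0.336 g

n(AgNO3) = 0.0183 × 0.620 = 0.0113 mol
Let x = n(KCl), y = n(KBr).
Titrant: 1x + 1y = 0.0113;  mass: 74.55x + 119.00y = 1.15
Solving, x = 4.50 × 10^-3 mol, y = 6.84 × 10^-3 mol
mass of KCl = 4.50 × 10^-3 × 74.55 = 0.336 g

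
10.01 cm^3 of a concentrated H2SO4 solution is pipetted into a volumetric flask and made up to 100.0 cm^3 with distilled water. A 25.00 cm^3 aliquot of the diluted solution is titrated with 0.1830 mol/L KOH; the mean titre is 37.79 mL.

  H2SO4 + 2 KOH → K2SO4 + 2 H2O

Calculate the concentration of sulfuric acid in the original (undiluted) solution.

1.382 mol/L

n(KOH) = 0.03779 × 0.1830 = 6.916 × 10^-3 mol
From the 1:2 ratio, n(H2SO4) in the aliquot = 1/2 × 6.916 × 10^-3 = 3.458 × 10^-3 mol
[H2SO4]_dilute = 3.458 × 10^-3 / 0.02500 = 0.1383 mol/L
Dilution factor = 100.0 / 10.01 = 9.990
[H2SO4]_stock = 0.1383 × 9.990 = 1.382 mol/L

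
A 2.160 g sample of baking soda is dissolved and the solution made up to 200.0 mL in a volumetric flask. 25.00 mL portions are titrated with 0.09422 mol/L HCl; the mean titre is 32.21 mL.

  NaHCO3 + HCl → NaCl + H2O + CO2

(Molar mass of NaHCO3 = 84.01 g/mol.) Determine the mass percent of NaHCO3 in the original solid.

94.43 %

n(HCl) per titration = 0.03221 × 0.09422 = 3.035 × 10^-3 mol
n(NaHCO3) in each aliquot = 3.035 × 10^-3 mol (1:1 ratio)
n(NaHCO3) in the whole flask = 3.035 × 10^-3 × 200.0/25.00 = 0.02428 mol
mass of NaHCO3 = 0.02428 × 84.01 = 2.040 g
% NaHCO3 = 2.040 / 2.160 × 100 = 94.43 %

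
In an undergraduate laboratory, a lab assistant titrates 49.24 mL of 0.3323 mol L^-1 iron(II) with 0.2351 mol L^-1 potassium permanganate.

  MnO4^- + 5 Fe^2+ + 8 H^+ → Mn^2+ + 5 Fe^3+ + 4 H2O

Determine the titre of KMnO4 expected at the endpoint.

n(Fe2+) = 0.04924 L × 0.3323 mol/L = 0.01636 mol
From the 1:5 stoichiometry, n(KMnO4) = 1/5 × 0.01636 = 3.272 × 10^-3 mol
V(KMnO4) = 3.272 × 10^-3 mol / 0.2351 mol/L = 0.01392 L = 13.92 mL

13.92 mL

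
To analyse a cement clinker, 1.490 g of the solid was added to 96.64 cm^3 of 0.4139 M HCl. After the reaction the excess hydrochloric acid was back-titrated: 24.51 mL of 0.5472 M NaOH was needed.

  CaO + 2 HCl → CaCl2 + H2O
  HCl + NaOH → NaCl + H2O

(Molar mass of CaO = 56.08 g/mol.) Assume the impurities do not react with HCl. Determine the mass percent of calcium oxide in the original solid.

n(HCl) added = 0.09664 × 0.4139 = 0.04000 mol
n(NaOH) used in back-titration = 0.02451 × 0.5472 = 0.01341 mol
n(HCl) left over = 0.01341 mol (1:1 ratio)
n(HCl) consumed by analyte = 0.04000 − 0.01341 = 0.02659 mol
From the 1:2 ratio, n(CaO) = 1/2 × 0.02659 = 0.01329 mol
mass of CaO = 0.01329 × 56.08 = 0.7455 g
% CaO = 0.7455 / 1.490 × 100 = 50.03 %

50.03 %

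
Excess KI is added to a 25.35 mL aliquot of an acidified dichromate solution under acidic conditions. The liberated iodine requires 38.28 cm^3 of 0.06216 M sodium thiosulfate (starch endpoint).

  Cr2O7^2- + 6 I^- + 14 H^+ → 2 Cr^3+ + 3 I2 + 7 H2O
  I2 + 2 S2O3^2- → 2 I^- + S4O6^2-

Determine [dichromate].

n(S2O3^2-) = 0.03828 × 0.06216 = 2.379 × 10^-3 mol
n(I2) = n(S2O3^2-)/2 = 1.190 × 10^-3 mol
From the 1:3 ratio, n(Cr2O7^2-) in the aliquot = 1/3 × 1.190 × 10^-3 = 3.966 × 10^-4 mol
[Cr2O7^2-] = 3.966 × 10^-4 / 0.02535 = 0.01564 mol/L

0.01564 M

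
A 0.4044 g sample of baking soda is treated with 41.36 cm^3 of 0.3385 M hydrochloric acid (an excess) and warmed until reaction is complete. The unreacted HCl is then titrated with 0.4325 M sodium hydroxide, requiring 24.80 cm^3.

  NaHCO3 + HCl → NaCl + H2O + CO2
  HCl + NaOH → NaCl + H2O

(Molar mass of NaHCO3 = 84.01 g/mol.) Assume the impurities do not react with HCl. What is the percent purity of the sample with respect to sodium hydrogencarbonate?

68.02 %

n(HCl) added = 0.04136 × 0.3385 = 0.01400 mol
n(NaOH) used in back-titration = 0.02480 × 0.4325 = 0.01073 mol
n(HCl) left over = 0.01073 mol (1:1 ratio)
n(HCl) consumed by analyte = 0.01400 − 0.01073 = 3.274 × 10^-3 mol
n(NaHCO3) = 3.274 × 10^-3 mol (1:1 ratio)
mass of NaHCO3 = 3.274 × 10^-3 × 84.01 = 0.2751 g
% NaHCO3 = 0.2751 / 0.4044 × 100 = 68.02 %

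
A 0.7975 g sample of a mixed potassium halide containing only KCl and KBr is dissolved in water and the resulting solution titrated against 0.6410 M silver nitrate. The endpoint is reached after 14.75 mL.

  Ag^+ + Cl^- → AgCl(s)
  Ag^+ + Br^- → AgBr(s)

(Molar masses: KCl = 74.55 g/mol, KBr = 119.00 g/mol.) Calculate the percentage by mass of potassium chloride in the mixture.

n(AgNO3) = 0.01475 × 0.6410 = 9.455 × 10^-3 mol
Let x = n(KCl), y = n(KBr).
Titrant: 1x + 1y = 9.455 × 10^-3;  mass: 74.55x + 119.00y = 0.7975
Solving, x = 7.370 × 10^-3 mol, y = 2.084 × 10^-3 mol
mass of KCl = 7.370 × 10^-3 × 74.55 = 0.5495 g
% KCl = 0.5495 / 0.7975 × 100 = 68.90 %

68.90 %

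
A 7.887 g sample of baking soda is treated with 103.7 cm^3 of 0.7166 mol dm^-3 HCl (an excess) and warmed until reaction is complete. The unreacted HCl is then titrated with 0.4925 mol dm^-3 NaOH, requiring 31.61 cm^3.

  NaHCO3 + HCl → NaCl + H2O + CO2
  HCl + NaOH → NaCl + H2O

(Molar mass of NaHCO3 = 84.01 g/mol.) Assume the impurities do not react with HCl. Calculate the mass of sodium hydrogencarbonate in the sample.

n(HCl) added = 0.1037 × 0.7166 = 0.07431 mol
n(NaOH) used in back-titration = 0.03161 × 0.4925 = 0.01557 mol
n(HCl) left over = 0.01557 mol (1:1 ratio)
n(HCl) consumed by analyte = 0.07431 − 0.01557 = 0.05874 mol
n(NaHCO3) = 0.05874 mol (1:1 ratio)
mass of NaHCO3 = 0.05874 × 84.01 = 4.935 g

4.935 g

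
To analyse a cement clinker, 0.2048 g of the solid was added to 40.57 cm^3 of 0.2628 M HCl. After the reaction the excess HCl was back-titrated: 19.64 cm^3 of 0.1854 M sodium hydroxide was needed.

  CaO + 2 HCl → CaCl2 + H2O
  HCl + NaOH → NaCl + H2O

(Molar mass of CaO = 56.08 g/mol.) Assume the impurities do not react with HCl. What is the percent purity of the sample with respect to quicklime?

96.12 %

n(HCl) added = 0.04057 × 0.2628 = 0.01066 mol
n(NaOH) used in back-titration = 0.01964 × 0.1854 = 3.641 × 10^-3 mol
n(HCl) left over = 3.641 × 10^-3 mol (1:1 ratio)
n(HCl) consumed by analyte = 0.01066 − 3.641 × 10^-3 = 7.021 × 10^-3 mol
From the 1:2 ratio, n(CaO) = 1/2 × 7.021 × 10^-3 = 3.510 × 10^-3 mol
mass of CaO = 3.510 × 10^-3 × 56.08 = 0.1969 g
% CaO = 0.1969 / 0.2048 × 100 = 96.12 %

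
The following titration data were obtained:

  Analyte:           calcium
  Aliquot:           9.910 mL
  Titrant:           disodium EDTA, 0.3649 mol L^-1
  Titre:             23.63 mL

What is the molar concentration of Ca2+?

Ca^2+ + EDTA^4- → [Ca(EDTA)]^2-
n(EDTA) = 0.02363 L × 0.3649 mol/L = 8.623 × 10^-3 mol
n(Ca2+) = 8.623 × 10^-3 mol (1:1 mole ratio)
[Ca2+] = 8.623 × 10^-3 mol / 0.009910 L = 0.8701 mol/L

0.8701 mol/L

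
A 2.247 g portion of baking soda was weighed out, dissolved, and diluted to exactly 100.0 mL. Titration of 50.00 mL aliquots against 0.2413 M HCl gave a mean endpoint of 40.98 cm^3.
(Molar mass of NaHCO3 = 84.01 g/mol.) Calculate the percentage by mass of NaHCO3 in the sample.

73.94 %

NaHCO3 + HCl → NaCl + H2O + CO2
n(HCl) per titration = 0.04098 × 0.2413 = 9.888 × 10^-3 mol
n(NaHCO3) in each aliquot = 9.888 × 10^-3 mol (1:1 ratio)
n(NaHCO3) in the whole flask = 9.888 × 10^-3 × 100.0/50.00 = 0.01978 mol
mass of NaHCO3 = 0.01978 × 84.01 = 1.661 g
% NaHCO3 = 1.661 / 2.247 × 100 = 73.94 %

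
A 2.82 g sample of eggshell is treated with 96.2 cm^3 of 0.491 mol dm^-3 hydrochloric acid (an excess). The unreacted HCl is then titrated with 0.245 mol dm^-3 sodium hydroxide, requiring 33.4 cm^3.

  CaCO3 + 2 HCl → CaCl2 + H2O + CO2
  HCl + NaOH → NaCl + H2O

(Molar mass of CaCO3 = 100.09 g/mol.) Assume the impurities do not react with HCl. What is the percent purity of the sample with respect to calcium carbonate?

69.3 %

n(HCl) added = 0.0962 × 0.491 = 0.0472 mol
n(NaOH) used in back-titration = 0.0334 × 0.245 = 8.18 × 10^-3 mol
n(HCl) left over = 8.18 × 10^-3 mol (1:1 ratio)
n(HCl) consumed by analyte = 0.0472 − 8.18 × 10^-3 = 0.0391 mol
From the 1:2 ratio, n(CaCO3) = 1/2 × 0.0391 = 0.0195 mol
mass of CaCO3 = 0.0195 × 100.09 = 1.95 g
% CaCO3 = 1.95 / 2.82 × 100 = 69.3 %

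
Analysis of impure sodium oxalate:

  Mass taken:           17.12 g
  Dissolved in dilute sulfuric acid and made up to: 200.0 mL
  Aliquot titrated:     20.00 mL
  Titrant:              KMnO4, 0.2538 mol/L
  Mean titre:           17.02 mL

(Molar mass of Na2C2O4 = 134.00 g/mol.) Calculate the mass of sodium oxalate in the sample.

14.47 g

2 MnO4^- + 5 C2O4^2- + 16 H^+ → 2 Mn^2+ + 10 CO2 + 8 H2O
n(KMnO4) per titration = 0.01702 × 0.2538 = 4.320 × 10^-3 mol
From the 5:2 ratio, n(Na2C2O4) in each aliquot = 5/2 × 4.320 × 10^-3 = 0.01080 mol
n(Na2C2O4) in the whole flask = 0.01080 × 200.0/20.00 = 0.1080 mol
mass of Na2C2O4 = 0.1080 × 134.00 = 14.47 g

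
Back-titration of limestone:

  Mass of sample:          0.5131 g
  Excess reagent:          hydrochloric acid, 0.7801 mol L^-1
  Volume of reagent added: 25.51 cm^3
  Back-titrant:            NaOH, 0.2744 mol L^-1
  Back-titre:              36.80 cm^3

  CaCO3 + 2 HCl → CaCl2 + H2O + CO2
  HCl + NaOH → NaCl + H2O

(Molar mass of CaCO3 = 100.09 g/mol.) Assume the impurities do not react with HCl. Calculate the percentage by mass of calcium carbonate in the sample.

n(HCl) added = 0.02551 × 0.7801 = 0.01990 mol
n(NaOH) used in back-titration = 0.03680 × 0.2744 = 0.01010 mol
n(HCl) left over = 0.01010 mol (1:1 ratio)
n(HCl) consumed by analyte = 0.01990 − 0.01010 = 9.802 × 10^-3 mol
From the 1:2 ratio, n(CaCO3) = 1/2 × 9.802 × 10^-3 = 4.901 × 10^-3 mol
mass of CaCO3 = 4.901 × 10^-3 × 100.09 = 0.4906 g
% CaCO3 = 0.4906 / 0.5131 × 100 = 95.61 %

95.61 %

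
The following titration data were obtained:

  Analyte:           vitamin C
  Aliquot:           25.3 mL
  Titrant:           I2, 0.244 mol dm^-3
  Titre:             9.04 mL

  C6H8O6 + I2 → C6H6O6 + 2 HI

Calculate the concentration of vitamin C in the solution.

n(I2) = 0.00904 L × 0.244 mol/L = 2.21 × 10^-3 mol
n(C6H8O6) = 2.21 × 10^-3 mol (1:1 mole ratio)
[C6H8O6] = 2.21 × 10^-3 mol / 0.0253 L = 0.0872 mol/L

0.0872 mol/L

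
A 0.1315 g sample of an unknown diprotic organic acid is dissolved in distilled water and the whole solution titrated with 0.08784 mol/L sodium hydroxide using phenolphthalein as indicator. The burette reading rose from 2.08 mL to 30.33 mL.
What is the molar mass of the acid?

n(NaOH) = 0.02825 L × 0.08784 mol/L = 2.481 × 10^-3 mol
From the 1:2 ratio, n(H2A) = 1/2 × 2.481 × 10^-3 = 1.241 × 10^-3 mol
M = m / n = 0.1315 g / 1.241 × 10^-3 mol = 106.0 g/mol

106.0 g/mol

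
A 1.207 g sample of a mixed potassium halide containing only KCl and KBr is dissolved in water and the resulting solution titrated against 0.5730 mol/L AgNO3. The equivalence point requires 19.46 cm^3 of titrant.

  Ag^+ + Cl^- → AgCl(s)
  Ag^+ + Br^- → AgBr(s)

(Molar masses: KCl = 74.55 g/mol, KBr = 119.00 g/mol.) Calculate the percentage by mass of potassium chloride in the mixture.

n(AgNO3) = 0.01946 × 0.5730 = 0.01115 mol
Let x = n(KCl), y = n(KBr).
Titrant: 1x + 1y = 0.01115;  mass: 74.55x + 119.00y = 1.207
Solving, x = 2.698 × 10^-3 mol, y = 8.453 × 10^-3 mol
mass of KCl = 2.698 × 10^-3 × 74.55 = 0.2011 g
% KCl = 0.2011 / 1.207 × 100 = 16.66 %

16.66 %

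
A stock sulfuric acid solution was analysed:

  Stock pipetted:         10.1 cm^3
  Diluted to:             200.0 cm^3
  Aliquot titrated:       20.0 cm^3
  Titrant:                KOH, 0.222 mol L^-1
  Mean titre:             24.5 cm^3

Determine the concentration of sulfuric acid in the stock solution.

H2SO4 + 2 KOH → K2SO4 + 2 H2O
n(KOH) = 0.0245 × 0.222 = 5.44 × 10^-3 mol
From the 1:2 ratio, n(H2SO4) in the aliquot = 1/2 × 5.44 × 10^-3 = 2.72 × 10^-3 mol
[H2SO4]_dilute = 2.72 × 10^-3 / 0.0200 = 0.136 mol/L
Dilution factor = 200.0 / 10.1 = 19.80
[H2SO4]_stock = 0.136 × 19.80 = 2.69 mol/L

2.69 mol/L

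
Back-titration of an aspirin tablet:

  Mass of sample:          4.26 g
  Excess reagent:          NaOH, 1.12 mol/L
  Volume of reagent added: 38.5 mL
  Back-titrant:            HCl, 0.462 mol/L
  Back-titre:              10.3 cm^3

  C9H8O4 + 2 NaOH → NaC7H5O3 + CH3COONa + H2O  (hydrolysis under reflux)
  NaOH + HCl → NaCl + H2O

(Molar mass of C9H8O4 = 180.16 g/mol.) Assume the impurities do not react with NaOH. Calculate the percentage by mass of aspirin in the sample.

81.1 %

n(NaOH) added = 0.0385 × 1.12 = 0.0431 mol
n(HCl) used in back-titration = 0.0103 × 0.462 = 4.76 × 10^-3 mol
n(NaOH) left over = 4.76 × 10^-3 mol (1:1 ratio)
n(NaOH) consumed by analyte = 0.0431 − 4.76 × 10^-3 = 0.0384 mol
From the 1:2 ratio, n(C9H8O4) = 1/2 × 0.0384 = 0.0192 mol
mass of C9H8O4 = 0.0192 × 180.16 = 3.46 g
% C9H8O4 = 3.46 / 4.26 × 100 = 81.1 %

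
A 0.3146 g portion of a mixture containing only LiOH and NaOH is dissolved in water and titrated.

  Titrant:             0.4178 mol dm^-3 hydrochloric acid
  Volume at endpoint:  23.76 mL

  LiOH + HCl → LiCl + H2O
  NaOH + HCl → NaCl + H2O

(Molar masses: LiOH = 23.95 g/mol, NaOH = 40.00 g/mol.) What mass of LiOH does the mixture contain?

n(HCl) = 0.02376 × 0.4178 = 9.927 × 10^-3 mol
Let x = n(LiOH), y = n(NaOH).
Titrant: 1x + 1y = 9.927 × 10^-3;  mass: 23.95x + 40.00y = 0.3146
Solving, x = 5.139 × 10^-3 mol, y = 4.788 × 10^-3 mol
mass of LiOH = 5.139 × 10^-3 × 23.95 = 0.1231 g

0.1231 g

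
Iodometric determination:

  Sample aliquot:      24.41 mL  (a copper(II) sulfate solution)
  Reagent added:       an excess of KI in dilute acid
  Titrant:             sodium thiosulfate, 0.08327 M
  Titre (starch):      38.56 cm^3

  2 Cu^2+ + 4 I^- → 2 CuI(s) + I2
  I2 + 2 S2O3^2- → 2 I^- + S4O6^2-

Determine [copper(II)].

0.1315 M

n(S2O3^2-) = 0.03856 × 0.08327 = 3.211 × 10^-3 mol
n(I2) = n(S2O3^2-)/2 = 1.605 × 10^-3 mol
From the 2:1 ratio, n(Cu2+) in the aliquot = 2/1 × 1.605 × 10^-3 = 3.211 × 10^-3 mol
[Cu2+] = 3.211 × 10^-3 / 0.02441 = 0.1315 mol/L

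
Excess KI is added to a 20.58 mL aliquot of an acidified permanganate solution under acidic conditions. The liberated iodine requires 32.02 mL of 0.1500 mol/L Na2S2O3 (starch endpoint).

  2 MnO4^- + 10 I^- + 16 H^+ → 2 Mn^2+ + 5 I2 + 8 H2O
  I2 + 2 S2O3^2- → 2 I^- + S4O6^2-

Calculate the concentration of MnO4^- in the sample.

0.04668 mol/L

n(S2O3^2-) = 0.03202 × 0.1500 = 4.803 × 10^-3 mol
n(I2) = n(S2O3^2-)/2 = 2.401 × 10^-3 mol
From the 2:5 ratio, n(MnO4^-) in the aliquot = 2/5 × 2.401 × 10^-3 = 9.606 × 10^-4 mol
[MnO4^-] = 9.606 × 10^-4 / 0.02058 = 0.04668 mol/L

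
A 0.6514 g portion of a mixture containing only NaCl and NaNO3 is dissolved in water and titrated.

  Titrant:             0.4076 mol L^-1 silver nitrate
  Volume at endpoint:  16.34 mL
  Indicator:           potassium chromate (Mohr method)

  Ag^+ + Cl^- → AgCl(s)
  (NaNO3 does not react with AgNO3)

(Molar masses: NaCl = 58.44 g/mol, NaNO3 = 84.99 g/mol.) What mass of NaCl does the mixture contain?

0.3892 g

n(AgNO3) = 0.01634 × 0.4076 = 6.660 × 10^-3 mol
Let x = n(NaCl), y = n(NaNO3).
Titrant: 1x = 6.660 × 10^-3;  mass: 58.44x + 84.99y = 0.6514
Solving, x = 6.660 × 10^-3 mol, y = 3.085 × 10^-3 mol
mass of NaCl = 6.660 × 10^-3 × 58.44 = 0.3892 g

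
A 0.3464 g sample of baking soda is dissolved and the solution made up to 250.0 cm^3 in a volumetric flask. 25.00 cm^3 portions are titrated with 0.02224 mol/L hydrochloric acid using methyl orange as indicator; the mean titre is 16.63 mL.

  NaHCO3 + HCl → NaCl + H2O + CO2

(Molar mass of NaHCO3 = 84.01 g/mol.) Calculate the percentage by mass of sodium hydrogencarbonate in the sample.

89.70 %

n(HCl) per titration = 0.01663 × 0.02224 = 3.699 × 10^-4 mol
n(NaHCO3) in each aliquot = 3.699 × 10^-4 mol (1:1 ratio)
n(NaHCO3) in the whole flask = 3.699 × 10^-4 × 250.0/25.00 = 3.699 × 10^-3 mol
mass of NaHCO3 = 3.699 × 10^-3 × 84.01 = 0.3107 g
% NaHCO3 = 0.3107 / 0.3464 × 100 = 89.70 %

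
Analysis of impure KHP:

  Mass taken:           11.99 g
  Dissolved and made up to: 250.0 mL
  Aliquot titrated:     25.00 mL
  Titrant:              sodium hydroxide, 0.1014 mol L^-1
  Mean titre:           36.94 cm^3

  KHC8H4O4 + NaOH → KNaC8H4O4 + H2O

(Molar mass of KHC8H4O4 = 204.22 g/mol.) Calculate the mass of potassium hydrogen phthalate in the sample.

n(NaOH) per titration = 0.03694 × 0.1014 = 3.746 × 10^-3 mol
n(KHC8H4O4) in each aliquot = 3.746 × 10^-3 mol (1:1 ratio)
n(KHC8H4O4) in the whole flask = 3.746 × 10^-3 × 250.0/25.00 = 0.03746 mol
mass of KHC8H4O4 = 0.03746 × 204.22 = 7.650 g

7.650 g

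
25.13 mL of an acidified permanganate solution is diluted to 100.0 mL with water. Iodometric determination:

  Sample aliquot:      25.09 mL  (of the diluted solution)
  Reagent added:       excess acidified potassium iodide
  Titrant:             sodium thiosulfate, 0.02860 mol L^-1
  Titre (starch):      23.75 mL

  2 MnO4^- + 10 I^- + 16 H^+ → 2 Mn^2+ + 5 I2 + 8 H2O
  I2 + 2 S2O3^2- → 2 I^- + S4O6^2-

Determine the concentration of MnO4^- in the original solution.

n(S2O3^2-) = 0.02375 × 0.02860 = 6.793 × 10^-4 mol
n(I2) = n(S2O3^2-)/2 = 3.396 × 10^-4 mol
From the 2:5 ratio, n(MnO4^-) in the aliquot = 2/5 × 3.396 × 10^-4 = 1.359 × 10^-4 mol
[MnO4^-]_dilute = 1.359 × 10^-4 / 0.02509 = 0.005415 mol/L
[MnO4^-]_original = 0.005415 × 100.0/25.13 = 0.02155 mol/L

0.02155 mol/L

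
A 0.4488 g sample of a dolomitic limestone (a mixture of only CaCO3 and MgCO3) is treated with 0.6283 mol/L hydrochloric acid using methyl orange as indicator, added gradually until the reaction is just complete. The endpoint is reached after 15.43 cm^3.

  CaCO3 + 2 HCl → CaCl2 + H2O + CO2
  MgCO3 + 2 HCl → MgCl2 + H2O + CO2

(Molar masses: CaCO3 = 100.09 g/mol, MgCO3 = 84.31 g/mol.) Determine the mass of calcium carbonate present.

0.2545 g

n(HCl) = 0.01543 × 0.6283 = 9.695 × 10^-3 mol
Let x = n(CaCO3), y = n(MgCO3).
Titrant: 2x + 2y = 9.695 × 10^-3;  mass: 100.09x + 84.31y = 0.4488
Solving, x = 2.543 × 10^-3 mol, y = 2.305 × 10^-3 mol
mass of CaCO3 = 2.543 × 10^-3 × 100.09 = 0.2545 g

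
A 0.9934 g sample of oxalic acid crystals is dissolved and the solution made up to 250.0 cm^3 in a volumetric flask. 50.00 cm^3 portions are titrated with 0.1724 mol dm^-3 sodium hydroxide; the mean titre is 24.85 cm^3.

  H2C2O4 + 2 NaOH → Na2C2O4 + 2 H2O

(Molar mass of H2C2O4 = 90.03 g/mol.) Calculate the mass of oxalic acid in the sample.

n(NaOH) per titration = 0.02485 × 0.1724 = 4.284 × 10^-3 mol
From the 1:2 ratio, n(H2C2O4) in each aliquot = 1/2 × 4.284 × 10^-3 = 2.142 × 10^-3 mol
n(H2C2O4) in the whole flask = 2.142 × 10^-3 × 250.0/50.00 = 0.01071 mol
mass of H2C2O4 = 0.01071 × 90.03 = 0.9643 g

0.9643 g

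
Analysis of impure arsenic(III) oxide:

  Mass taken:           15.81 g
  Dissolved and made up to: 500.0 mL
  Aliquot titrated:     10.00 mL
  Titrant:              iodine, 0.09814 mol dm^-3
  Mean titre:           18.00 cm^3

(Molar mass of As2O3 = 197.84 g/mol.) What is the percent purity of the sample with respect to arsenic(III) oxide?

55.26 %

As2O3 + 2 I2 + 2 H2O → As2O5 + 4 HI
n(I2) per titration = 0.01800 × 0.09814 = 1.767 × 10^-3 mol
From the 1:2 ratio, n(As2O3) in each aliquot = 1/2 × 1.767 × 10^-3 = 8.833 × 10^-4 mol
n(As2O3) in the whole flask = 8.833 × 10^-4 × 500.0/10.00 = 0.04416 mol
mass of As2O3 = 0.04416 × 197.84 = 8.737 g
% As2O3 = 8.737 / 15.81 × 100 = 55.26 %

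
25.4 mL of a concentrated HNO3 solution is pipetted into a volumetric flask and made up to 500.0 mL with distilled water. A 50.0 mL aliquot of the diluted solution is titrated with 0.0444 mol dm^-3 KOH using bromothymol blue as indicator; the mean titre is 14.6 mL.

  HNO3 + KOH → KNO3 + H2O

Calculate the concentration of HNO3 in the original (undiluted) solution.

n(KOH) = 0.0146 × 0.0444 = 6.48 × 10^-4 mol
n(HNO3) in the aliquot = 6.48 × 10^-4 mol (1:1 ratio)
[HNO3]_dilute = 6.48 × 10^-4 / 0.0500 = 0.0130 mol/L
Dilution factor = 500.0 / 25.4 = 19.69
[HNO3]_stock = 0.0130 × 19.69 = 0.255 mol/L

0.255 mol/L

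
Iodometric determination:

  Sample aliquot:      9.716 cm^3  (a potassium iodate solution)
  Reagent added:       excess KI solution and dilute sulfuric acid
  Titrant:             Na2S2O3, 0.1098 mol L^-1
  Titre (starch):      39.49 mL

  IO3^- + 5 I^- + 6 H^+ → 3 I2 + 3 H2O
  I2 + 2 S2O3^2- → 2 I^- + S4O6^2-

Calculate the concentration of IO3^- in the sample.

0.07438 mol/L

n(S2O3^2-) = 0.03949 × 0.1098 = 4.336 × 10^-3 mol
n(I2) = n(S2O3^2-)/2 = 2.168 × 10^-3 mol
From the 1:3 ratio, n(IO3^-) in the aliquot = 1/3 × 2.168 × 10^-3 = 7.227 × 10^-4 mol
[IO3^-] = 7.227 × 10^-4 / 0.009716 = 0.07438 mol/L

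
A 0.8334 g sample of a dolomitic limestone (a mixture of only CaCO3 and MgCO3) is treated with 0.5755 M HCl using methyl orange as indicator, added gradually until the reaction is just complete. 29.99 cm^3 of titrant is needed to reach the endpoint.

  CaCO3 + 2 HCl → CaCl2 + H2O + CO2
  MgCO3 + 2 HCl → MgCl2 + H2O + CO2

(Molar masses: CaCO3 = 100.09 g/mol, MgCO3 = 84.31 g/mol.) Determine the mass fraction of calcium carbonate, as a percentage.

80.55 %

n(HCl) = 0.02999 × 0.5755 = 0.01726 mol
Let x = n(CaCO3), y = n(MgCO3).
Titrant: 2x + 2y = 0.01726;  mass: 100.09x + 84.31y = 0.8334
Solving, x = 6.707 × 10^-3 mol, y = 1.923 × 10^-3 mol
mass of CaCO3 = 6.707 × 10^-3 × 100.09 = 0.6713 g
% CaCO3 = 0.6713 / 0.8334 × 100 = 80.55 %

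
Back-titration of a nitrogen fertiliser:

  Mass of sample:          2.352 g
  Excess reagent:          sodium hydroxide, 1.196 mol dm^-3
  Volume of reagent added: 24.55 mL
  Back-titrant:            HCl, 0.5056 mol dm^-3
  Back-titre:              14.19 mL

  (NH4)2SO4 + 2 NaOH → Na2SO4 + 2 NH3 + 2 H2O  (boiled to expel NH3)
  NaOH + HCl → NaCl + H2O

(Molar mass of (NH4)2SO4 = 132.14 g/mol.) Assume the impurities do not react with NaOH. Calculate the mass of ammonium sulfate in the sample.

1.466 g

n(NaOH) added = 0.02455 × 1.196 = 0.02936 mol
n(HCl) used in back-titration = 0.01419 × 0.5056 = 7.174 × 10^-3 mol
n(NaOH) left over = 7.174 × 10^-3 mol (1:1 ratio)
n(NaOH) consumed by analyte = 0.02936 − 7.174 × 10^-3 = 0.02219 mol
From the 1:2 ratio, n((NH4)2SO4) = 1/2 × 0.02219 = 0.01109 mol
mass of (NH4)2SO4 = 0.01109 × 132.14 = 1.466 g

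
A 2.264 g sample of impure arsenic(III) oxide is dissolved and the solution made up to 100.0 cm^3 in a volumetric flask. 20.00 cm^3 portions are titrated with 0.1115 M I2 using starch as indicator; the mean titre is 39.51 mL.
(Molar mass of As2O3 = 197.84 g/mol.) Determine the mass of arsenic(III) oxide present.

As2O3 + 2 I2 + 2 H2O → As2O5 + 4 HI
n(I2) per titration = 0.03951 × 0.1115 = 4.405 × 10^-3 mol
From the 1:2 ratio, n(As2O3) in each aliquot = 1/2 × 4.405 × 10^-3 = 2.203 × 10^-3 mol
n(As2O3) in the whole flask = 2.203 × 10^-3 × 100.0/20.00 = 0.01101 mol
mass of As2O3 = 0.01101 × 197.84 = 2.179 g

2.179 g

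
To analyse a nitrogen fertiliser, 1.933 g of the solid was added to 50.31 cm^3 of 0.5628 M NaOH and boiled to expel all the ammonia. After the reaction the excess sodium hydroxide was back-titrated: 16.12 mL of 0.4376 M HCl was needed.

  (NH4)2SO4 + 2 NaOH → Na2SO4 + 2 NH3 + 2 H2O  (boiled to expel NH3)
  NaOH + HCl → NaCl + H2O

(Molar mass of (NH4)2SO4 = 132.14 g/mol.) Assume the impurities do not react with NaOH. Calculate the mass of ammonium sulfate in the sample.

n(NaOH) added = 0.05031 × 0.5628 = 0.02831 mol
n(HCl) used in back-titration = 0.01612 × 0.4376 = 7.054 × 10^-3 mol
n(NaOH) left over = 7.054 × 10^-3 mol (1:1 ratio)
n(NaOH) consumed by analyte = 0.02831 − 7.054 × 10^-3 = 0.02126 mol
From the 1:2 ratio, n((NH4)2SO4) = 1/2 × 0.02126 = 0.01063 mol
mass of (NH4)2SO4 = 0.01063 × 132.14 = 1.405 g

1.405 g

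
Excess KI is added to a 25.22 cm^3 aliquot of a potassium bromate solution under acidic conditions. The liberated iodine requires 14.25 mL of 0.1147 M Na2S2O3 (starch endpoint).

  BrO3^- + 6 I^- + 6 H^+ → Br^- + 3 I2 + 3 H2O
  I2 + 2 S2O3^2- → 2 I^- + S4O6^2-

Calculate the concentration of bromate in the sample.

0.01080 M

n(S2O3^2-) = 0.01425 × 0.1147 = 1.634 × 10^-3 mol
n(I2) = n(S2O3^2-)/2 = 8.172 × 10^-4 mol
From the 1:3 ratio, n(BrO3^-) in the aliquot = 1/3 × 8.172 × 10^-4 = 2.724 × 10^-4 mol
[BrO3^-] = 2.724 × 10^-4 / 0.02522 = 0.01080 mol/L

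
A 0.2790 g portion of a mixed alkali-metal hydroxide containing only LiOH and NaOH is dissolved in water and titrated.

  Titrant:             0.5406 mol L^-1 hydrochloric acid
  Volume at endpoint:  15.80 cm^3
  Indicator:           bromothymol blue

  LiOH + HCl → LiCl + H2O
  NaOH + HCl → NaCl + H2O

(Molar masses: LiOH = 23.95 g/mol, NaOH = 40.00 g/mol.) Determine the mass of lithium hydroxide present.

0.09350 g

n(HCl) = 0.01580 × 0.5406 = 8.541 × 10^-3 mol
Let x = n(LiOH), y = n(NaOH).
Titrant: 1x + 1y = 8.541 × 10^-3;  mass: 23.95x + 40.00y = 0.2790
Solving, x = 3.904 × 10^-3 mol, y = 4.637 × 10^-3 mol
mass of LiOH = 3.904 × 10^-3 × 23.95 = 0.09350 g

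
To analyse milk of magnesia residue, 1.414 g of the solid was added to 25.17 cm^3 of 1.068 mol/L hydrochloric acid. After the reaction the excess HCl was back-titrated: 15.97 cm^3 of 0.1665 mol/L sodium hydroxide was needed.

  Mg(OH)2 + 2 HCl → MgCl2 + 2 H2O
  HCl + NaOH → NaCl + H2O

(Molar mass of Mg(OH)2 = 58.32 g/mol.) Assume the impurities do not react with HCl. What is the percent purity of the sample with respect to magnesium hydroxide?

n(HCl) added = 0.02517 × 1.068 = 0.02688 mol
n(NaOH) used in back-titration = 0.01597 × 0.1665 = 2.659 × 10^-3 mol
n(HCl) left over = 2.659 × 10^-3 mol (1:1 ratio)
n(HCl) consumed by analyte = 0.02688 − 2.659 × 10^-3 = 0.02422 mol
From the 1:2 ratio, n(Mg(OH)2) = 1/2 × 0.02422 = 0.01211 mol
mass of Mg(OH)2 = 0.01211 × 58.32 = 0.7063 g
% Mg(OH)2 = 0.7063 / 1.414 × 100 = 49.95 %

49.95 %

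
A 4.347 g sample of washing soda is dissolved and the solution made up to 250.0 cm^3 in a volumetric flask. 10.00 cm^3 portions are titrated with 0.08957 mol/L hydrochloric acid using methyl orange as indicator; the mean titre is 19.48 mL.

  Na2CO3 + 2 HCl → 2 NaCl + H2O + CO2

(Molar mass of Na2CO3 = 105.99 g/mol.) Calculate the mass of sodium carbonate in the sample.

n(HCl) per titration = 0.01948 × 0.08957 = 1.745 × 10^-3 mol
From the 1:2 ratio, n(Na2CO3) in each aliquot = 1/2 × 1.745 × 10^-3 = 8.724 × 10^-4 mol
n(Na2CO3) in the whole flask = 8.724 × 10^-4 × 250.0/10.00 = 0.02181 mol
mass of Na2CO3 = 0.02181 × 105.99 = 2.312 g

2.312 g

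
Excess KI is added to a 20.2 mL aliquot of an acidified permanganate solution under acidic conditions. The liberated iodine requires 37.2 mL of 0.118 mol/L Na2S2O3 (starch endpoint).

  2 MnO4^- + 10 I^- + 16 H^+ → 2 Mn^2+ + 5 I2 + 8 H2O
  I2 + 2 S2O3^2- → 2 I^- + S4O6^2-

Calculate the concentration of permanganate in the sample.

n(S2O3^2-) = 0.0372 × 0.118 = 4.39 × 10^-3 mol
n(I2) = n(S2O3^2-)/2 = 2.19 × 10^-3 mol
From the 2:5 ratio, n(MnO4^-) in the aliquot = 2/5 × 2.19 × 10^-3 = 8.78 × 10^-4 mol
[MnO4^-] = 8.78 × 10^-4 / 0.0202 = 0.0435 mol/L

0.0435 mol/L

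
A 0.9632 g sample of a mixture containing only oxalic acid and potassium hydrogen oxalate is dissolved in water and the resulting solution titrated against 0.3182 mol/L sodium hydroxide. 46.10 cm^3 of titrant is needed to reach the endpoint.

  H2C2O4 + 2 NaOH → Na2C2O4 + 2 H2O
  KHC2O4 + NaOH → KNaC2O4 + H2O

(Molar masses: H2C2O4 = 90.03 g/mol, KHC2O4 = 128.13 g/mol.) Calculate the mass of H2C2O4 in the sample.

n(NaOH) = 0.04610 × 0.3182 = 0.01467 mol
Let x = n(H2C2O4), y = n(KHC2O4).
Titrant: 2x + 1y = 0.01467;  mass: 90.03x + 128.13y = 0.9632
Solving, x = 5.512 × 10^-3 mol, y = 3.644 × 10^-3 mol
mass of H2C2O4 = 5.512 × 10^-3 × 90.03 = 0.4963 g

0.4963 g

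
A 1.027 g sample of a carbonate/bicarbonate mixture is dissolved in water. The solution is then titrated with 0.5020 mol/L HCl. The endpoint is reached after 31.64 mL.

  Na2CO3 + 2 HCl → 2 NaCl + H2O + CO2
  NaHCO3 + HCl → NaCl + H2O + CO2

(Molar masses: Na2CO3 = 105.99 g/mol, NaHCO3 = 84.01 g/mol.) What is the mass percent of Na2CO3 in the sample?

51.14 %

n(HCl) = 0.03164 × 0.5020 = 0.01588 mol
Let x = n(Na2CO3), y = n(NaHCO3).
Titrant: 2x + 1y = 0.01588;  mass: 105.99x + 84.01y = 1.027
Solving, x = 4.955 × 10^-3 mol, y = 5.973 × 10^-3 mol
mass of Na2CO3 = 4.955 × 10^-3 × 105.99 = 0.5252 g
% Na2CO3 = 0.5252 / 1.027 × 100 = 51.14 %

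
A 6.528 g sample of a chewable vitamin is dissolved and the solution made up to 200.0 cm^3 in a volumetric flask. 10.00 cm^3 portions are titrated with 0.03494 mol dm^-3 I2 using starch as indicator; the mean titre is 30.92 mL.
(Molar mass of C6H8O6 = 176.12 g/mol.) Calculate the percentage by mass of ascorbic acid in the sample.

C6H8O6 + I2 → C6H6O6 + 2 HI
n(I2) per titration = 0.03092 × 0.03494 = 1.080 × 10^-3 mol
n(C6H8O6) in each aliquot = 1.080 × 10^-3 mol (1:1 ratio)
n(C6H8O6) in the whole flask = 1.080 × 10^-3 × 200.0/10.00 = 0.02161 mol
mass of C6H8O6 = 0.02161 × 176.12 = 3.805 g
% C6H8O6 = 3.805 / 6.528 × 100 = 58.29 %

58.29 %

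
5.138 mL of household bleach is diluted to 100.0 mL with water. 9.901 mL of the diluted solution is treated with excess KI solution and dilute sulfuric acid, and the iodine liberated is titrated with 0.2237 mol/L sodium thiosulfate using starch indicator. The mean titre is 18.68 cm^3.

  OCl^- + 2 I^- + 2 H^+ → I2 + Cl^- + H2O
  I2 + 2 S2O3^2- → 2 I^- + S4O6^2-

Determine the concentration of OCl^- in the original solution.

4.107 mol/L

n(S2O3^2-) = 0.01868 × 0.2237 = 4.179 × 10^-3 mol
n(I2) = n(S2O3^2-)/2 = 2.089 × 10^-3 mol
n(OCl^-) in the aliquot = 2.089 × 10^-3 mol (1:1 ratio)
[OCl^-]_dilute = 2.089 × 10^-3 / 0.009901 = 0.2110 mol/L
[OCl^-]_original = 0.2110 × 100.0/5.138 = 4.107 mol/L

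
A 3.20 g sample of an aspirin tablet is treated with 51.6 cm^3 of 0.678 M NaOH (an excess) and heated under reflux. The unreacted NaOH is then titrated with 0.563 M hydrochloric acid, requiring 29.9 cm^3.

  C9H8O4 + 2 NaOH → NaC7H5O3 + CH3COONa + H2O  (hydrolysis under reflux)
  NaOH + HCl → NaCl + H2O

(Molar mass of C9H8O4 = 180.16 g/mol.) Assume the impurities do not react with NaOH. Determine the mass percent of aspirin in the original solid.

51.1 %

n(NaOH) added = 0.0516 × 0.678 = 0.0350 mol
n(HCl) used in back-titration = 0.0299 × 0.563 = 0.0168 mol
n(NaOH) left over = 0.0168 mol (1:1 ratio)
n(NaOH) consumed by analyte = 0.0350 − 0.0168 = 0.0182 mol
From the 1:2 ratio, n(C9H8O4) = 1/2 × 0.0182 = 9.08 × 10^-3 mol
mass of C9H8O4 = 9.08 × 10^-3 × 180.16 = 1.64 g
% C9H8O4 = 1.64 / 3.20 × 100 = 51.1 %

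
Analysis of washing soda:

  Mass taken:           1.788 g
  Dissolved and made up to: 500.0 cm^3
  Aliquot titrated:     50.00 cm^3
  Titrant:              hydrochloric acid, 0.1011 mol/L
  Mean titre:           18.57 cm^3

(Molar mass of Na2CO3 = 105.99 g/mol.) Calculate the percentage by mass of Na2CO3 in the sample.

Na2CO3 + 2 HCl → 2 NaCl + H2O + CO2
n(HCl) per titration = 0.01857 × 0.1011 = 1.877 × 10^-3 mol
From the 1:2 ratio, n(Na2CO3) in each aliquot = 1/2 × 1.877 × 10^-3 = 9.387 × 10^-4 mol
n(Na2CO3) in the whole flask = 9.387 × 10^-4 × 500.0/50.00 = 9.387 × 10^-3 mol
mass of Na2CO3 = 9.387 × 10^-3 × 105.99 = 0.9949 g
% Na2CO3 = 0.9949 / 1.788 × 100 = 55.65 %

55.65 %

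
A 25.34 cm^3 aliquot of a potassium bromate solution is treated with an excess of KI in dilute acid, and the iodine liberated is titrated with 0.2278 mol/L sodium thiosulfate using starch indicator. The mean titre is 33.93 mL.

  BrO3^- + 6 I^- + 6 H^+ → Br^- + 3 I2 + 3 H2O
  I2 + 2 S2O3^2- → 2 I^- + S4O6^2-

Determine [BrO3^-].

0.05084 mol/L

n(S2O3^2-) = 0.03393 × 0.2278 = 7.729 × 10^-3 mol
n(I2) = n(S2O3^2-)/2 = 3.865 × 10^-3 mol
From the 1:3 ratio, n(BrO3^-) in the aliquot = 1/3 × 3.865 × 10^-3 = 1.288 × 10^-3 mol
[BrO3^-] = 1.288 × 10^-3 / 0.02534 = 0.05084 mol/L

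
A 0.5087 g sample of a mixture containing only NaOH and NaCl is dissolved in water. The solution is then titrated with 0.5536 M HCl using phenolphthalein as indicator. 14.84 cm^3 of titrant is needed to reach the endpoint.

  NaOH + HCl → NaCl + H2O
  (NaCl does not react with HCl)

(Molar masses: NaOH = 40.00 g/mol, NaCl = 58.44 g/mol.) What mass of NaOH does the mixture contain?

n(HCl) = 0.01484 × 0.5536 = 8.215 × 10^-3 mol
Let x = n(NaOH), y = n(NaCl).
Titrant: 1x = 8.215 × 10^-3;  mass: 40.00x + 58.44y = 0.5087
Solving, x = 8.215 × 10^-3 mol, y = 3.082 × 10^-3 mol
mass of NaOH = 8.215 × 10^-3 × 40.00 = 0.3286 g

0.3286 g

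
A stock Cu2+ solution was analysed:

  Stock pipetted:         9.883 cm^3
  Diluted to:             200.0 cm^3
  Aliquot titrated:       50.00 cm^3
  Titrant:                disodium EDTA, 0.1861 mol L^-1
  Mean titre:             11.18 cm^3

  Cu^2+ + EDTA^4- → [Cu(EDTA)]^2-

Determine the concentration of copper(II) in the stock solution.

n(EDTA) = 0.01118 × 0.1861 = 2.081 × 10^-3 mol
n(Cu2+) in the aliquot = 2.081 × 10^-3 mol (1:1 ratio)
[Cu2+]_dilute = 2.081 × 10^-3 / 0.05000 = 0.04161 mol/L
Dilution factor = 200.0 / 9.883 = 20.24
[Cu2+]_stock = 0.04161 × 20.24 = 0.8421 mol/L

0.8421 mol/L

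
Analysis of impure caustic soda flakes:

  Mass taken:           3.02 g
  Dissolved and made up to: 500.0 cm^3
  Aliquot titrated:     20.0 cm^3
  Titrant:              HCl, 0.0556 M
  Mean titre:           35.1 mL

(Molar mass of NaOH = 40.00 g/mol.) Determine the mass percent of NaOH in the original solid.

NaOH + HCl → NaCl + H2O
n(HCl) per titration = 0.0351 × 0.0556 = 1.95 × 10^-3 mol
n(NaOH) in each aliquot = 1.95 × 10^-3 mol (1:1 ratio)
n(NaOH) in the whole flask = 1.95 × 10^-3 × 500.0/20.0 = 0.0488 mol
mass of NaOH = 0.0488 × 40.00 = 1.95 g
% NaOH = 1.95 / 3.02 × 100 = 64.6 %

64.6 %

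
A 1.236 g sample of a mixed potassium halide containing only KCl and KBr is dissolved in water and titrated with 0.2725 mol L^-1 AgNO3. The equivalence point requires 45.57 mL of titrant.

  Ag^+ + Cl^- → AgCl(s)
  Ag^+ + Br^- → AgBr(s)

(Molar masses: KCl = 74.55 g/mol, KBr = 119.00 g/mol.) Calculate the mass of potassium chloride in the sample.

n(AgNO3) = 0.04557 × 0.2725 = 0.01242 mol
Let x = n(KCl), y = n(KBr).
Titrant: 1x + 1y = 0.01242;  mass: 74.55x + 119.00y = 1.236
Solving, x = 5.438 × 10^-3 mol, y = 6.980 × 10^-3 mol
mass of KCl = 5.438 × 10^-3 × 74.55 = 0.4054 g

0.4054 g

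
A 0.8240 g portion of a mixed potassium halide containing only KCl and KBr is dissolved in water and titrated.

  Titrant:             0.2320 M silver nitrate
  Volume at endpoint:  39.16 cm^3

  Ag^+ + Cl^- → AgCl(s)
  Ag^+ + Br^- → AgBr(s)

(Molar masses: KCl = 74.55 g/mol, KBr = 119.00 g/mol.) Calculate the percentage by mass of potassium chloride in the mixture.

n(AgNO3) = 0.03916 × 0.2320 = 9.085 × 10^-3 mol
Let x = n(KCl), y = n(KBr).
Titrant: 1x + 1y = 9.085 × 10^-3;  mass: 74.55x + 119.00y = 0.8240
Solving, x = 5.785 × 10^-3 mol, y = 3.300 × 10^-3 mol
mass of KCl = 5.785 × 10^-3 × 74.55 = 0.4312 g
% KCl = 0.4312 / 0.8240 × 100 = 52.34 %

52.34 %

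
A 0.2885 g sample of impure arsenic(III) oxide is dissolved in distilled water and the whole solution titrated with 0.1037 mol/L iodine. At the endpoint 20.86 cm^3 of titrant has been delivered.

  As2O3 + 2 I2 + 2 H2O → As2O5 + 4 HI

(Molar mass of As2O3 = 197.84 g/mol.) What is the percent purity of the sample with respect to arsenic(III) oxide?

74.17 %

n(I2) = 0.02086 L × 0.1037 mol/L = 2.163 × 10^-3 mol
From the 1:2 ratio, n(As2O3) = 1/2 × 2.163 × 10^-3 = 1.082 × 10^-3 mol
mass of As2O3 = 1.082 × 10^-3 × 197.84 g/mol = 0.2140 g
% As2O3 = 0.2140 / 0.2885 × 100 = 74.17 %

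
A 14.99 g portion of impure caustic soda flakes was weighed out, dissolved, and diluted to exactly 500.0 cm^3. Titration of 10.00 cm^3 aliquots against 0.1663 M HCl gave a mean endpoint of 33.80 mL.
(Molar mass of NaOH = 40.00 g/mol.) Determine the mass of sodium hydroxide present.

NaOH + HCl → NaCl + H2O
n(HCl) per titration = 0.03380 × 0.1663 = 5.621 × 10^-3 mol
n(NaOH) in each aliquot = 5.621 × 10^-3 mol (1:1 ratio)
n(NaOH) in the whole flask = 5.621 × 10^-3 × 500.0/10.00 = 0.2810 mol
mass of NaOH = 0.2810 × 40.00 = 11.24 g

11.24 g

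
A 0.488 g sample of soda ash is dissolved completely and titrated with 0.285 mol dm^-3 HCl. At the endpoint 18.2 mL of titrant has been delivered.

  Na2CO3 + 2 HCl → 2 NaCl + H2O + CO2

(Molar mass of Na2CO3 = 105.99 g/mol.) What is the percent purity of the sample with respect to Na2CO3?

56.3 %

n(HCl) = 0.0182 L × 0.285 mol/L = 5.19 × 10^-3 mol
From the 1:2 ratio, n(Na2CO3) = 1/2 × 5.19 × 10^-3 = 2.59 × 10^-3 mol
mass of Na2CO3 = 2.59 × 10^-3 × 105.99 g/mol = 0.275 g
% Na2CO3 = 0.275 / 0.488 × 100 = 56.3 %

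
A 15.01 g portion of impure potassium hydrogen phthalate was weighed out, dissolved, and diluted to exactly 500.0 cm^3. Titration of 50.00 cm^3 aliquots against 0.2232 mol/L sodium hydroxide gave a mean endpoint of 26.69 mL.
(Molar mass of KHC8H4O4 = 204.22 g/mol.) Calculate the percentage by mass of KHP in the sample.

KHC8H4O4 + NaOH → KNaC8H4O4 + H2O
n(NaOH) per titration = 0.02669 × 0.2232 = 5.957 × 10^-3 mol
n(KHC8H4O4) in each aliquot = 5.957 × 10^-3 mol (1:1 ratio)
n(KHC8H4O4) in the whole flask = 5.957 × 10^-3 × 500.0/50.00 = 0.05957 mol
mass of KHC8H4O4 = 0.05957 × 204.22 = 12.17 g
% KHC8H4O4 = 12.17 / 15.01 × 100 = 81.05 %

81.05 %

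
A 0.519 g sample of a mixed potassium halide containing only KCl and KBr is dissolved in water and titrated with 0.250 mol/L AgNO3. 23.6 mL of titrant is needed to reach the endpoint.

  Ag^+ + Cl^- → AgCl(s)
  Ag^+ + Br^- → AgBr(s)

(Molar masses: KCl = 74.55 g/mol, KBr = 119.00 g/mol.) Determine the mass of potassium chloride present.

n(AgNO3) = 0.0236 × 0.250 = 5.90 × 10^-3 mol
Let x = n(KCl), y = n(KBr).
Titrant: 1x + 1y = 5.90 × 10^-3;  mass: 74.55x + 119.00y = 0.519
Solving, x = 4.12 × 10^-3 mol, y = 1.78 × 10^-3 mol
mass of KCl = 4.12 × 10^-3 × 74.55 = 0.307 g

0.307 g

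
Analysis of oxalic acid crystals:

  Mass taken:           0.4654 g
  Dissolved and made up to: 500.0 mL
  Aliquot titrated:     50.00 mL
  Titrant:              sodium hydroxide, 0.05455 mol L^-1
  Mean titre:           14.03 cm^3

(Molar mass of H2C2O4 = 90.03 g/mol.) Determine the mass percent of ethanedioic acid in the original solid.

74.03 %

H2C2O4 + 2 NaOH → Na2C2O4 + 2 H2O
n(NaOH) per titration = 0.01403 × 0.05455 = 7.653 × 10^-4 mol
From the 1:2 ratio, n(H2C2O4) in each aliquot = 1/2 × 7.653 × 10^-4 = 3.827 × 10^-4 mol
n(H2C2O4) in the whole flask = 3.827 × 10^-4 × 500.0/50.00 = 3.827 × 10^-3 mol
mass of H2C2O4 = 3.827 × 10^-3 × 90.03 = 0.3445 g
% H2C2O4 = 0.3445 / 0.4654 × 100 = 74.03 %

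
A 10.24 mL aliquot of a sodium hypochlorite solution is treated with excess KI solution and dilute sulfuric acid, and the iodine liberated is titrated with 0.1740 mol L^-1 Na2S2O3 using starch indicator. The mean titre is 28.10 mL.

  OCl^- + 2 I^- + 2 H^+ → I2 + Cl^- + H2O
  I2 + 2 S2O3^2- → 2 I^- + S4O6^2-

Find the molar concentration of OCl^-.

n(S2O3^2-) = 0.02810 × 0.1740 = 4.889 × 10^-3 mol
n(I2) = n(S2O3^2-)/2 = 2.445 × 10^-3 mol
n(OCl^-) in the aliquot = 2.445 × 10^-3 mol (1:1 ratio)
[OCl^-] = 2.445 × 10^-3 / 0.01024 = 0.2387 mol/L

0.2387 mol/L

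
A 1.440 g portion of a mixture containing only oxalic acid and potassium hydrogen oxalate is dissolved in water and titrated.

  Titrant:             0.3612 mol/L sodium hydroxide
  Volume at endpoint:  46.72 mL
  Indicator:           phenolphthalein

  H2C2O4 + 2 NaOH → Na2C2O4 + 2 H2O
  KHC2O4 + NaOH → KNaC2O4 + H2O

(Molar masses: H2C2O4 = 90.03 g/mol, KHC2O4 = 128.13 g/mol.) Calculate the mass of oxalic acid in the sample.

0.3912 g

n(NaOH) = 0.04672 × 0.3612 = 0.01688 mol
Let x = n(H2C2O4), y = n(KHC2O4).
Titrant: 2x + 1y = 0.01688;  mass: 90.03x + 128.13y = 1.440
Solving, x = 4.345 × 10^-3 mol, y = 8.186 × 10^-3 mol
mass of H2C2O4 = 4.345 × 10^-3 × 90.03 = 0.3912 g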